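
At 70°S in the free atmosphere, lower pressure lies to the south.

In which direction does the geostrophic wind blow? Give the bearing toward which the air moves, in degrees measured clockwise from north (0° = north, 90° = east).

The pressure-gradient force points toward the south (bearing 180°).
Geostrophic balance: in the Southern Hemisphere the Coriolis force deflects motion to the left, so the geostrophic wind blows 90° to the left of the pressure-gradient force (low pressure on the right).
Rotating 180° by 90° counterclockwise gives 090° — the wind blows toward the east.

090°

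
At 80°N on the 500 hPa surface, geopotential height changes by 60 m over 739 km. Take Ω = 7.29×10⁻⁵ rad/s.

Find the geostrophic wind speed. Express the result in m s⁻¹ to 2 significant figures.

5.5 m s⁻¹

Coriolis parameter at 80°N:
f = 2Ω sin φ = 2 × 7.29×10⁻⁵ × sin 80° = 1.44×10⁻⁴ s⁻¹
Height gradient: |∂Z/∂n| = 60 m / 739000 m = 8.12×10⁻⁵
On a pressure surface, geostrophic balance gives V_g = (g/f)|∂Z/∂n|:
V_g = 9.81 × 8.12×10⁻⁵ / 1.44×10⁻⁴ = 5.55 m/s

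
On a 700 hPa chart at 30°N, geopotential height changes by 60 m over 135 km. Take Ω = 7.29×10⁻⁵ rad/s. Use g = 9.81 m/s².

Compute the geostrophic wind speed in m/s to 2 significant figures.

60 m/s

Coriolis parameter at 30°N:
f = 2Ω sin φ = 2 × 7.29×10⁻⁵ × sin 30° = 7.29×10⁻⁵ s⁻¹
Height gradient: |∂Z/∂n| = 60 m / 135000 m = 4.44×10⁻⁴
On a pressure surface, geostrophic balance gives V_g = (g/f)|∂Z/∂n|:
V_g = 9.81 × 4.44×10⁻⁴ / 7.29×10⁻⁵ = 59.8 m/s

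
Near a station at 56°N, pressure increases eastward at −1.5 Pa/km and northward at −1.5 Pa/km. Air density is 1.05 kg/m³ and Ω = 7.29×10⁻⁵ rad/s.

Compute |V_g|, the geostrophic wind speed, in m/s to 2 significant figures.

17 m/s

Coriolis parameter at 56°N:
f = 2Ω sin φ = 2 × 7.29×10⁻⁵ × sin 56° = 1.21×10⁻⁴ s⁻¹
Component geostrophic relations (x east, y north):
u_g = −(1/(fρ)) ∂P/∂y,  v_g = (1/(fρ)) ∂P/∂x
u_g = −(−1.5×10⁻³)/(1.21×10⁻⁴ × 1.05) = 11.8 m/s;  v_g = (−1.5×10⁻³)/(1.21×10⁻⁴ × 1.05) = −11.8 m/s
|V_g| = √(u_g² + v_g²) = 16.7 m/s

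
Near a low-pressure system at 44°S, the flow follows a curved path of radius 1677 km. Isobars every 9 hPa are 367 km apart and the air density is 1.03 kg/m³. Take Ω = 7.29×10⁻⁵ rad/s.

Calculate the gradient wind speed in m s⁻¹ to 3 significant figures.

20.9 m s⁻¹

Coriolis parameter at 44°S:
f = 2Ω sin φ = 2 × 7.29×10⁻⁵ × sin 44° = 1.01×10⁻⁴ s⁻¹
Pressure gradient: |∂P/∂n| = 900 Pa / 367000 m = 2.45×10⁻³ Pa/m
Geostrophic speed: V_g = |∂P/∂n|/(fρ) = 2.45×10⁻³/(1.01×10⁻⁴ × 1.03) = 23.5 m/s
Around a low, centrifugal force acts outward with Coriolis, so pressure-gradient force balances both:
(1/ρ)|∂P/∂n| = fV + V²/R  →  V² + fR·V − fR·V_g = 0
With fR = 1.01×10⁻⁴ × 1677×10³ m = 170 m/s:
V = [−fR + √((fR)² + 4 fR V_g)]/2 = [−170 + √(170² + 4×170×23.5)]/2 = 20.9 m/s
Subgeostrophic (V < V_g = 23.5 m/s), as expected around a low.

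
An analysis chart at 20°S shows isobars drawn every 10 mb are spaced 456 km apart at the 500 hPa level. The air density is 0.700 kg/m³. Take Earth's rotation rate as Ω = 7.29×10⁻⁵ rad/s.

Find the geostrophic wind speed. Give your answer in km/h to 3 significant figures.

Coriolis parameter at 20°S:
f = 2Ω sin φ = 2 × 7.29×10⁻⁵ × sin 20° = 4.99×10⁻⁵ s⁻¹
Pressure gradient: |∂P/∂n| = 1000 Pa / 456000 m = 2.19×10⁻³ Pa/m
Geostrophic balance (pressure-gradient force = Coriolis force):
V_g = (1/(fρ)) |∂P/∂n| = 2.19×10⁻³ / (4.99×10⁻⁵ × 0.700) = 62.8 m/s
Converting: 62.8 m/s × 3.6 = 226 km/h

226 km/h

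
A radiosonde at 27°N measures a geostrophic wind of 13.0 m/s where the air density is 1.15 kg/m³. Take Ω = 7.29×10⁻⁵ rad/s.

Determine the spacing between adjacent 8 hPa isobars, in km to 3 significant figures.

Coriolis parameter at 27°N:
f = 2Ω sin φ = 2 × 7.29×10⁻⁵ × sin 27° = 6.62×10⁻⁵ s⁻¹
Geostrophic balance rearranged: |∂P/∂n| = f ρ V_g
|∂P/∂n| = 6.62×10⁻⁵ × 1.15 × 13.0 = 9.90×10⁻⁴ Pa/m
Isobar spacing: Δn = ΔP/|∂P/∂n| = 800 Pa / 9.90×10⁻⁴ Pa/m = 808434 m ≈ 808 km

808 km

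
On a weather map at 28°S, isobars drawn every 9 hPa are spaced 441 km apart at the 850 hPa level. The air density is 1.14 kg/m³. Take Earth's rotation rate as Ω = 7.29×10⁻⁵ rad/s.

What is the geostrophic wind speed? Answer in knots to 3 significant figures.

Coriolis parameter at 28°S:
f = 2Ω sin φ = 2 × 7.29×10⁻⁵ × sin 28° = 6.84×10⁻⁵ s⁻¹
Pressure gradient: |∂P/∂n| = 900 Pa / 441000 m = 2.04×10⁻³ Pa/m
Geostrophic balance (pressure-gradient force = Coriolis force):
V_g = (1/(fρ)) |∂P/∂n| = 2.04×10⁻³ / (6.84×10⁻⁵ × 1.14) = 26.2 m/s
Converting: 26.2 m/s × 1.944 = 50.8 knots

50.8 knots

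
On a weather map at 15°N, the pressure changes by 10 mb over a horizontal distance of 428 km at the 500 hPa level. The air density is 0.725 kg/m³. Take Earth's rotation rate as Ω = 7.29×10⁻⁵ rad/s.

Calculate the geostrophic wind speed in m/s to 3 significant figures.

85.4 m/s

Coriolis parameter at 15°N:
f = 2Ω sin φ = 2 × 7.29×10⁻⁵ × sin 15° = 3.77×10⁻⁵ s⁻¹
Pressure gradient: |∂P/∂n| = 1000 Pa / 428000 m = 2.34×10⁻³ Pa/m
Geostrophic balance (pressure-gradient force = Coriolis force):
V_g = (1/(fρ)) |∂P/∂n| = 2.34×10⁻³ / (3.77×10⁻⁵ × 0.725) = 85.4 m/s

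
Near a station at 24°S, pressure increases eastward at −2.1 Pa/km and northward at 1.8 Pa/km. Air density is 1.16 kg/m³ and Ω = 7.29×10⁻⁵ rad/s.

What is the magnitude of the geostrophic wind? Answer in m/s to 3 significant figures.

40.2 m/s

Coriolis parameter at 24°S:
f = 2Ω sin φ = 2 × 7.29×10⁻⁵ × sin 24° = 5.93×10⁻⁵ s⁻¹
In the Southern Hemisphere f is negative: f = −5.93×10⁻⁵ s⁻¹.
Component geostrophic relations (x east, y north):
u_g = −(1/(fρ)) ∂P/∂y,  v_g = (1/(fρ)) ∂P/∂x
u_g = −(1.8×10⁻³)/(−5.93×10⁻⁵ × 1.16) = 26.2 m/s;  v_g = (−2.1×10⁻³)/(−5.93×10⁻⁵ × 1.16) = 30.5 m/s
|V_g| = √(u_g² + v_g²) = 40.2 m/s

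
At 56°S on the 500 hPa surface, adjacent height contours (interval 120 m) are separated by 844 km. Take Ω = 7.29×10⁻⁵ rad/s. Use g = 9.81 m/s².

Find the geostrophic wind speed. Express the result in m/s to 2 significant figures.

Coriolis parameter at 56°S:
f = 2Ω sin φ = 2 × 7.29×10⁻⁵ × sin 56° = 1.21×10⁻⁴ s⁻¹
Height gradient: |∂Z/∂n| = 120 m / 844000 m = 1.42×10⁻⁴
On a pressure surface, geostrophic balance gives V_g = (g/f)|∂Z/∂n|:
V_g = 9.81 × 1.42×10⁻⁴ / 1.21×10⁻⁴ = 11.5 m/s

12 m/s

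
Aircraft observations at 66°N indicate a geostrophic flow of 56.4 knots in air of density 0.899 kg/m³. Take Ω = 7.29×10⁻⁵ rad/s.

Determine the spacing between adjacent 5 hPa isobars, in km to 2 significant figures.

Coriolis parameter at 66°N:
f = 2Ω sin φ = 2 × 7.29×10⁻⁵ × sin 66° = 1.33×10⁻⁴ s⁻¹
Wind speed in SI: 56.4 knots = 29.0 m/s
Geostrophic balance rearranged: |∂P/∂n| = f ρ V_g
|∂P/∂n| = 1.33×10⁻⁴ × 0.899 × 29.0 = 3.47×10⁻³ Pa/m
Isobar spacing: Δn = ΔP/|∂P/∂n| = 500 Pa / 3.47×10⁻³ Pa/m = 143915 m ≈ 140 km

140 km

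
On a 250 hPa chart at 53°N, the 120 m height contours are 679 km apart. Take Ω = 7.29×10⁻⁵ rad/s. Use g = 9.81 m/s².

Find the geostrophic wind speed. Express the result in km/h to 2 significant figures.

Coriolis parameter at 53°N:
f = 2Ω sin φ = 2 × 7.29×10⁻⁵ × sin 53° = 1.16×10⁻⁴ s⁻¹
Height gradient: |∂Z/∂n| = 120 m / 679000 m = 1.77×10⁻⁴
On a pressure surface, geostrophic balance gives V_g = (g/f)|∂Z/∂n|:
V_g = 9.81 × 1.77×10⁻⁴ / 1.16×10⁻⁴ = 14.9 m/s
Converting: 14.9 m/s × 3.6 = 54 km/h

54 km/h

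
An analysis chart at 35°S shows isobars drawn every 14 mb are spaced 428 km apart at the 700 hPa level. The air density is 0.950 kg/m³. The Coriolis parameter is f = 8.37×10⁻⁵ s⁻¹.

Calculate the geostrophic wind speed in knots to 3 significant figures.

80.0 knots

Pressure gradient: |∂P/∂n| = 1400 Pa / 428000 m = 3.27×10⁻³ Pa/m
Geostrophic balance (pressure-gradient force = Coriolis force):
V_g = (1/(fρ)) |∂P/∂n| = 3.27×10⁻³ / (8.37×10⁻⁵ × 0.950) = 41.1 m/s
Converting: 41.1 m/s × 1.944 = 80.0 knots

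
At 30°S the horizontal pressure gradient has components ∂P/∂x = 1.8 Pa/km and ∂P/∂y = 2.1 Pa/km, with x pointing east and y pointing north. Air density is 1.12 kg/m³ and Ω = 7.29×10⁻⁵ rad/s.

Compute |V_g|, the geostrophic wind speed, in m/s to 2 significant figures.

Coriolis parameter at 30°S:
f = 2Ω sin φ = 2 × 7.29×10⁻⁵ × sin 30° = 7.29×10⁻⁵ s⁻¹
In the Southern Hemisphere f is negative: f = −7.29×10⁻⁵ s⁻¹.
Component geostrophic relations (x east, y north):
u_g = −(1/(fρ)) ∂P/∂y,  v_g = (1/(fρ)) ∂P/∂x
u_g = −(2.1×10⁻³)/(−7.29×10⁻⁵ × 1.12) = 25.7 m/s;  v_g = (1.8×10⁻³)/(−7.29×10⁻⁵ × 1.12) = −22.0 m/s
|V_g| = √(u_g² + v_g²) = 33.9 m/s

34 m/s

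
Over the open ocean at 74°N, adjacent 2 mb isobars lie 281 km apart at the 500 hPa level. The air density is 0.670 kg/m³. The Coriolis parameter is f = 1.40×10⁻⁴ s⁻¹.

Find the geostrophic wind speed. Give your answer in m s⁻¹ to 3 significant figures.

Pressure gradient: |∂P/∂n| = 200 Pa / 281000 m = 7.12×10⁻⁴ Pa/m
Geostrophic balance (pressure-gradient force = Coriolis force):
V_g = (1/(fρ)) |∂P/∂n| = 7.12×10⁻⁴ / (1.40×10⁻⁴ × 0.670) = 7.59 m/s

7.59 m s⁻¹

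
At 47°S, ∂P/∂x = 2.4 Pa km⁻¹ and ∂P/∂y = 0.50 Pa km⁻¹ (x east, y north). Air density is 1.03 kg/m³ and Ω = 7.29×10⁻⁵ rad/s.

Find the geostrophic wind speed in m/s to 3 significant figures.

22.3 m/s

Coriolis parameter at 47°S:
f = 2Ω sin φ = 2 × 7.29×10⁻⁵ × sin 47° = 1.07×10⁻⁴ s⁻¹
In the Southern Hemisphere f is negative: f = −1.07×10⁻⁴ s⁻¹.
Component geostrophic relations (x east, y north):
u_g = −(1/(fρ)) ∂P/∂y,  v_g = (1/(fρ)) ∂P/∂x
u_g = −(0.50×10⁻³)/(−1.07×10⁻⁴ × 1.03) = 4.55 m/s;  v_g = (2.4×10⁻³)/(−1.07×10⁻⁴ × 1.03) = −21.9 m/s
|V_g| = √(u_g² + v_g²) = 22.3 m/s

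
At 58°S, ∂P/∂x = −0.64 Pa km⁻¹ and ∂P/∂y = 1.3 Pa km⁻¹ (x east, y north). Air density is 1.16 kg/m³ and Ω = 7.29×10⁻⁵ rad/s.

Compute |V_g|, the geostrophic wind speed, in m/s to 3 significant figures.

Coriolis parameter at 58°S:
f = 2Ω sin φ = 2 × 7.29×10⁻⁵ × sin 58° = 1.24×10⁻⁴ s⁻¹
In the Southern Hemisphere f is negative: f = −1.24×10⁻⁴ s⁻¹.
Component geostrophic relations (x east, y north):
u_g = −(1/(fρ)) ∂P/∂y,  v_g = (1/(fρ)) ∂P/∂x
u_g = −(1.3×10⁻³)/(−1.24×10⁻⁴ × 1.16) = 9.06 m/s;  v_g = (−0.64×10⁻³)/(−1.24×10⁻⁴ × 1.16) = 4.46 m/s
|V_g| = √(u_g² + v_g²) = 10.1 m/s

10.1 m/s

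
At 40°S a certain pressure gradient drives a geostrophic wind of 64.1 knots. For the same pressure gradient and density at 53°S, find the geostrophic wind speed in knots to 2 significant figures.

With the same pressure gradient and density, V_g ∝ 1/f ∝ 1/sin φ.
V₂ = V₁ · sin φ₁ / sin φ₂ = 64.1 × sin 40° / sin 53°
V₂ = 64.1 × 0.6428/0.7986 = 52 knots

52 knots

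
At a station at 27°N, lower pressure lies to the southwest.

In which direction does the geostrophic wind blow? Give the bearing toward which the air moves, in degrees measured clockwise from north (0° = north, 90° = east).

315°

The pressure-gradient force points toward the southwest (bearing 225°).
Geostrophic balance: in the Northern Hemisphere the Coriolis force deflects motion to the right, so the geostrophic wind blows 90° to the right of the pressure-gradient force (low pressure on the left).
Rotating 225° by 90° clockwise gives 315° — the wind blows toward the northwest.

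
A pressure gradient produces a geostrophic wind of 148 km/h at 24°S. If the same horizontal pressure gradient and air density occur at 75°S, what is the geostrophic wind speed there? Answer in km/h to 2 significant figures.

With the same pressure gradient and density, V_g ∝ 1/f ∝ 1/sin φ.
V₂ = V₁ · sin φ₁ / sin φ₂ = 148 × sin 24° / sin 75°
V₂ = 148 × 0.4067/0.9659 = 62 km/h

62 km/h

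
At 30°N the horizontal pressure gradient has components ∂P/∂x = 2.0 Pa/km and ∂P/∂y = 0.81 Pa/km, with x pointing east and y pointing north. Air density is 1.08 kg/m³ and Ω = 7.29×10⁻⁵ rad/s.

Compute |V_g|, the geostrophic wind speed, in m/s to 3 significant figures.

27.4 m/s

Coriolis parameter at 30°N:
f = 2Ω sin φ = 2 × 7.29×10⁻⁵ × sin 30° = 7.29×10⁻⁵ s⁻¹
Component geostrophic relations (x east, y north):
u_g = −(1/(fρ)) ∂P/∂y,  v_g = (1/(fρ)) ∂P/∂x
u_g = −(0.81×10⁻³)/(7.29×10⁻⁵ × 1.08) = −10.3 m/s;  v_g = (2.0×10⁻³)/(7.29×10⁻⁵ × 1.08) = 25.4 m/s
|V_g| = √(u_g² + v_g²) = 27.4 m/s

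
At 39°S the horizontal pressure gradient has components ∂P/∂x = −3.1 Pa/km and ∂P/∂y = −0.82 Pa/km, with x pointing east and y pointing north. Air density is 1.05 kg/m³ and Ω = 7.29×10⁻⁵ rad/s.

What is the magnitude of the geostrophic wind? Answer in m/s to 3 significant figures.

Coriolis parameter at 39°S:
f = 2Ω sin φ = 2 × 7.29×10⁻⁵ × sin 39° = 9.18×10⁻⁵ s⁻¹
In the Southern Hemisphere f is negative: f = −9.18×10⁻⁵ s⁻¹.
Component geostrophic relations (x east, y north):
u_g = −(1/(fρ)) ∂P/∂y,  v_g = (1/(fρ)) ∂P/∂x
u_g = −(−0.82×10⁻³)/(−9.18×10⁻⁵ × 1.05) = −8.51 m/s;  v_g = (−3.1×10⁻³)/(−9.18×10⁻⁵ × 1.05) = 32.2 m/s
|V_g| = √(u_g² + v_g²) = 33.3 m/s

33.3 m/s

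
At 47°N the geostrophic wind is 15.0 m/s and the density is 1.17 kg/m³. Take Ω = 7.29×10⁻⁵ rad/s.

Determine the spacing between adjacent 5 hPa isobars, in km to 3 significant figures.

Coriolis parameter at 47°N:
f = 2Ω sin φ = 2 × 7.29×10⁻⁵ × sin 47° = 1.07×10⁻⁴ s⁻¹
Geostrophic balance rearranged: |∂P/∂n| = f ρ V_g
|∂P/∂n| = 1.07×10⁻⁴ × 1.17 × 15.0 = 1.87×10⁻³ Pa/m
Isobar spacing: Δn = ΔP/|∂P/∂n| = 500 Pa / 1.87×10⁻³ Pa/m = 267182 m ≈ 267 km

267 km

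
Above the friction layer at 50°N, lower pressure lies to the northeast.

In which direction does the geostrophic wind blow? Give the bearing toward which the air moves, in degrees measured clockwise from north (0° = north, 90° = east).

135°

The pressure-gradient force points toward the northeast (bearing 045°).
Geostrophic balance: in the Northern Hemisphere the Coriolis force deflects motion to the right, so the geostrophic wind blows 90° to the right of the pressure-gradient force (low pressure on the left).
Rotating 045° by 90° clockwise gives 135° — the wind blows toward the southeast.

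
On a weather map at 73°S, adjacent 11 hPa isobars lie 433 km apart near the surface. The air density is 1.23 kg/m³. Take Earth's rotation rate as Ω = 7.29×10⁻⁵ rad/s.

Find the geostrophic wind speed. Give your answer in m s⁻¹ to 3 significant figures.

14.8 m s⁻¹

Coriolis parameter at 73°S:
f = 2Ω sin φ = 2 × 7.29×10⁻⁵ × sin 73° = 1.39×10⁻⁴ s⁻¹
Pressure gradient: |∂P/∂n| = 1100 Pa / 433000 m = 2.54×10⁻³ Pa/m
Geostrophic balance (pressure-gradient force = Coriolis force):
V_g = (1/(fρ)) |∂P/∂n| = 2.54×10⁻³ / (1.39×10⁻⁴ × 1.23) = 14.8 m/s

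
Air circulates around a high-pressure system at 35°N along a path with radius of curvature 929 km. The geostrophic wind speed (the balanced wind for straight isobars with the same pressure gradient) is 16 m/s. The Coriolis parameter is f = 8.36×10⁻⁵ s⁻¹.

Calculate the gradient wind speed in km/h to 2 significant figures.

Around a high, pressure-gradient force acts outward with centrifugal, so Coriolis balances both:
fV = (1/ρ)|∂P/∂n| + V²/R  →  V² − fR·V + fR·V_g = 0
With fR = 8.36×10⁻⁵ × 929×10³ m = 77.7 m/s:
V = [fR − √((fR)² − 4 fR V_g)]/2 = [77.7 − √(77.7² − 4×77.7×16)]/2 = 22.5 m/s
Supergeostrophic (V > V_g = 16 m/s), as expected around a high.
Converting: 22.5 m/s × 3.6 = 81 km/h

81 km/h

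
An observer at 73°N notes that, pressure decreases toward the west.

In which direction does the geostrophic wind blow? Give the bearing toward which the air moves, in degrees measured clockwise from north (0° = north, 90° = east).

The pressure-gradient force points toward the west (bearing 270°).
Geostrophic balance: in the Northern Hemisphere the Coriolis force deflects motion to the right, so the geostrophic wind blows 90° to the right of the pressure-gradient force (low pressure on the left).
Rotating 270° by 90° clockwise gives 000° — the wind blows toward the north.

000°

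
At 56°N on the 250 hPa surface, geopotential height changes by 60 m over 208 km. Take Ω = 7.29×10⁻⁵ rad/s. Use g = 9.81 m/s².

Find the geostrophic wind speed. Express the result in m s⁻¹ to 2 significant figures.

23 m s⁻¹

Coriolis parameter at 56°N:
f = 2Ω sin φ = 2 × 7.29×10⁻⁵ × sin 56° = 1.21×10⁻⁴ s⁻¹
Height gradient: |∂Z/∂n| = 60 m / 208000 m = 2.88×10⁻⁴
On a pressure surface, geostrophic balance gives V_g = (g/f)|∂Z/∂n|:
V_g = 9.81 × 2.88×10⁻⁴ / 1.21×10⁻⁴ = 23.4 m/s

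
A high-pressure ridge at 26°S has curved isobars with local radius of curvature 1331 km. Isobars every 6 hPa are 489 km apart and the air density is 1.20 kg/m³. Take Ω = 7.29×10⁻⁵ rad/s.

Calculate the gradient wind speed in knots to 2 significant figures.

Coriolis parameter at 26°S:
f = 2Ω sin φ = 2 × 7.29×10⁻⁵ × sin 26° = 6.39×10⁻⁵ s⁻¹
Pressure gradient: |∂P/∂n| = 600 Pa / 489000 m = 1.23×10⁻³ Pa/m
Geostrophic speed: V_g = |∂P/∂n|/(fρ) = 1.23×10⁻³/(6.39×10⁻⁵ × 1.20) = 16.0 m/s
Around a high, pressure-gradient force acts outward with centrifugal, so Coriolis balances both:
fV = (1/ρ)|∂P/∂n| + V²/R  →  V² − fR·V + fR·V_g = 0
With fR = 6.39×10⁻⁵ × 1331×10³ m = 85.1 m/s:
V = [fR − √((fR)² − 4 fR V_g)]/2 = [85.1 − √(85.1² − 4×85.1×16)]/2 = 21.4 m/s
Supergeostrophic (V > V_g = 16 m/s), as expected around a high.
Converting: 21.4 m/s × 1.944 = 42 knots

42 knots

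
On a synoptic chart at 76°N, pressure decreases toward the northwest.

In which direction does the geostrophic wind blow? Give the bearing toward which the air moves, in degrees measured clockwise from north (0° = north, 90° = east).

045°

The pressure-gradient force points toward the northwest (bearing 315°).
Geostrophic balance: in the Northern Hemisphere the Coriolis force deflects motion to the right, so the geostrophic wind blows 90° to the right of the pressure-gradient force (low pressure on the left).
Rotating 315° by 90° clockwise gives 045° — the wind blows toward the northeast.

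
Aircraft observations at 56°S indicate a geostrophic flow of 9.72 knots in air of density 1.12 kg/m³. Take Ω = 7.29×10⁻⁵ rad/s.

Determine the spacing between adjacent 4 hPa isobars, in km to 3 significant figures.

Coriolis parameter at 56°S:
f = 2Ω sin φ = 2 × 7.29×10⁻⁵ × sin 56° = 1.21×10⁻⁴ s⁻¹
Wind speed in SI: 9.72 knots = 5.00 m/s
Geostrophic balance rearranged: |∂P/∂n| = f ρ V_g
|∂P/∂n| = 1.21×10⁻⁴ × 1.12 × 5.00 = 6.77×10⁻⁴ Pa/m
Isobar spacing: Δn = ΔP/|∂P/∂n| = 400 Pa / 6.77×10⁻⁴ Pa/m = 590889 m ≈ 591 km

591 km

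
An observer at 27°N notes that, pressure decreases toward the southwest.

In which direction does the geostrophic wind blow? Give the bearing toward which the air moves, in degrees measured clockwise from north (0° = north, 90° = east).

315°

The pressure-gradient force points toward the southwest (bearing 225°).
Geostrophic balance: in the Northern Hemisphere the Coriolis force deflects motion to the right, so the geostrophic wind blows 90° to the right of the pressure-gradient force (low pressure on the left).
Rotating 225° by 90° clockwise gives 315° — the wind blows toward the northwest.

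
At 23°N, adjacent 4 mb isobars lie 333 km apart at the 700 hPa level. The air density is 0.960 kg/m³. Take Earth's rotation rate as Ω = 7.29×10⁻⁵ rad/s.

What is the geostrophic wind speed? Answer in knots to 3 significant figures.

Coriolis parameter at 23°N:
f = 2Ω sin φ = 2 × 7.29×10⁻⁵ × sin 23° = 5.70×10⁻⁵ s⁻¹
Pressure gradient: |∂P/∂n| = 400 Pa / 333000 m = 1.20×10⁻³ Pa/m
Geostrophic balance (pressure-gradient force = Coriolis force):
V_g = (1/(fρ)) |∂P/∂n| = 1.20×10⁻³ / (5.70×10⁻⁵ × 0.960) = 22.0 m/s
Converting: 22.0 m/s × 1.944 = 42.7 knots

42.7 knots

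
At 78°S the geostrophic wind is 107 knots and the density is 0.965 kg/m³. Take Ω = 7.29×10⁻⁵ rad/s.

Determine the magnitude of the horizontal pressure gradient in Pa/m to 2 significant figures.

Coriolis parameter at 78°S:
f = 2Ω sin φ = 2 × 7.29×10⁻⁵ × sin 78° = 1.43×10⁻⁴ s⁻¹
Wind speed in SI: 107 knots = 55.0 m/s
Geostrophic balance rearranged: |∂P/∂n| = f ρ V_g
|∂P/∂n| = 1.43×10⁻⁴ × 0.965 × 55.0 = 7.58×10⁻³ Pa/m

7.6×10⁻³ Pa/m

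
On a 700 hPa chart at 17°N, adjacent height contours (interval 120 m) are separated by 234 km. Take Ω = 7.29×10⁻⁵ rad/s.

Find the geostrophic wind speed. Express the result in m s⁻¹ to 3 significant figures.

118 m s⁻¹

Coriolis parameter at 17°N:
f = 2Ω sin φ = 2 × 7.29×10⁻⁵ × sin 17° = 4.26×10⁻⁵ s⁻¹
Height gradient: |∂Z/∂n| = 120 m / 234000 m = 5.13×10⁻⁴
On a pressure surface, geostrophic balance gives V_g = (g/f)|∂Z/∂n|:
V_g = 9.81 × 5.13×10⁻⁴ / 4.26×10⁻⁵ = 118 m/s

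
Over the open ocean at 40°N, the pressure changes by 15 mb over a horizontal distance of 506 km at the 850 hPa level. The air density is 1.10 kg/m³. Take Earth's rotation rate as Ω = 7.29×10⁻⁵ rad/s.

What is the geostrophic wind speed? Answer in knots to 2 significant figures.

Coriolis parameter at 40°N:
f = 2Ω sin φ = 2 × 7.29×10⁻⁵ × sin 40° = 9.37×10⁻⁵ s⁻¹
Pressure gradient: |∂P/∂n| = 1500 Pa / 506000 m = 2.96×10⁻³ Pa/m
Geostrophic balance (pressure-gradient force = Coriolis force):
V_g = (1/(fρ)) |∂P/∂n| = 2.96×10⁻³ / (9.37×10⁻⁵ × 1.10) = 28.8 m/s
Converting: 28.8 m/s × 1.944 = 56 knots

56 knots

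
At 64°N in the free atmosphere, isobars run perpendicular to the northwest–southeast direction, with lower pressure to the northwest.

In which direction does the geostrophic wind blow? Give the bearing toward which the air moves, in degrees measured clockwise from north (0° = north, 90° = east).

The pressure-gradient force points toward the northwest (bearing 315°).
Geostrophic balance: in the Northern Hemisphere the Coriolis force deflects motion to the right, so the geostrophic wind blows 90° to the right of the pressure-gradient force (low pressure on the left).
Rotating 315° by 90° clockwise gives 045° — the wind blows toward the northeast.

045°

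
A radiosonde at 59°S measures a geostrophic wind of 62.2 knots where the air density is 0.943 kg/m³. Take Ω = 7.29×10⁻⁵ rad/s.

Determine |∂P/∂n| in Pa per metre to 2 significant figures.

Coriolis parameter at 59°S:
f = 2Ω sin φ = 2 × 7.29×10⁻⁵ × sin 59° = 1.25×10⁻⁴ s⁻¹
Wind speed in SI: 62.2 knots = 32.0 m/s
Geostrophic balance rearranged: |∂P/∂n| = f ρ V_g
|∂P/∂n| = 1.25×10⁻⁴ × 0.943 × 32.0 = 3.77×10⁻³ Pa/m

3.8×10⁻³ Pa/m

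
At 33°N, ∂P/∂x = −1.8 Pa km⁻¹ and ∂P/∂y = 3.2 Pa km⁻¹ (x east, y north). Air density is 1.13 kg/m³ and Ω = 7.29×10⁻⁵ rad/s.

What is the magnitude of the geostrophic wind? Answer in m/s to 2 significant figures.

41 m/s

Coriolis parameter at 33°N:
f = 2Ω sin φ = 2 × 7.29×10⁻⁵ × sin 33° = 7.94×10⁻⁵ s⁻¹
Component geostrophic relations (x east, y north):
u_g = −(1/(fρ)) ∂P/∂y,  v_g = (1/(fρ)) ∂P/∂x
u_g = −(3.2×10⁻³)/(7.94×10⁻⁵ × 1.13) = −35.7 m/s;  v_g = (−1.8×10⁻³)/(7.94×10⁻⁵ × 1.13) = −20.1 m/s
|V_g| = √(u_g² + v_g²) = 40.9 m/s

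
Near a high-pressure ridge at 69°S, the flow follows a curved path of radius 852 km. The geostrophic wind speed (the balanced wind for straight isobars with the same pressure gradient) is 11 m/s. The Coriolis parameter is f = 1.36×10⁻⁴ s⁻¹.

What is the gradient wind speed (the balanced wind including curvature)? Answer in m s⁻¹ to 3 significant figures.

Around a high, pressure-gradient force acts outward with centrifugal, so Coriolis balances both:
fV = (1/ρ)|∂P/∂n| + V²/R  →  V² − fR·V + fR·V_g = 0
With fR = 1.36×10⁻⁴ × 852×10³ m = 116 m/s:
V = [fR − √((fR)² − 4 fR V_g)]/2 = [116 − √(116² − 4×116×11)]/2 = 12.3 m/s
Supergeostrophic (V > V_g = 11 m/s), as expected around a high.

12.3 m s⁻¹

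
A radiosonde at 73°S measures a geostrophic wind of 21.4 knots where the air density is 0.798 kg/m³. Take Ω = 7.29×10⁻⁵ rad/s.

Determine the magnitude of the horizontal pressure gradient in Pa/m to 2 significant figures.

Coriolis parameter at 73°S:
f = 2Ω sin φ = 2 × 7.29×10⁻⁵ × sin 73° = 1.39×10⁻⁴ s⁻¹
Wind speed in SI: 21.4 knots = 11.0 m/s
Geostrophic balance rearranged: |∂P/∂n| = f ρ V_g
|∂P/∂n| = 1.39×10⁻⁴ × 0.798 × 11.0 = 1.22×10⁻³ Pa/m

1.2×10⁻³ Pa/m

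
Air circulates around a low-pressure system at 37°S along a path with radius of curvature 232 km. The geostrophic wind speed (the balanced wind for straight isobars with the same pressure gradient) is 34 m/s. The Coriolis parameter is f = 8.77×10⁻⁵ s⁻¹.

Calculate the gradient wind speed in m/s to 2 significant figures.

18 m/s

Around a low, centrifugal force acts outward with Coriolis, so pressure-gradient force balances both:
(1/ρ)|∂P/∂n| = fV + V²/R  →  V² + fR·V − fR·V_g = 0
With fR = 8.77×10⁻⁵ × 232×10³ m = 20.3 m/s:
V = [−fR + √((fR)² + 4 fR V_g)]/2 = [−20.3 + √(20.3² + 4×20.3×34)]/2 = 18 m/s
Subgeostrophic (V < V_g = 34 m/s), as expected around a low.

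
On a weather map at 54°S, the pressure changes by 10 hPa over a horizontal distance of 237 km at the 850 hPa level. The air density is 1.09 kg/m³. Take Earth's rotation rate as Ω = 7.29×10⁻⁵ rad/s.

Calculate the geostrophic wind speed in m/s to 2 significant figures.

Coriolis parameter at 54°S:
f = 2Ω sin φ = 2 × 7.29×10⁻⁵ × sin 54° = 1.18×10⁻⁴ s⁻¹
Pressure gradient: |∂P/∂n| = 1000 Pa / 237000 m = 4.22×10⁻³ Pa/m
Geostrophic balance (pressure-gradient force = Coriolis force):
V_g = (1/(fρ)) |∂P/∂n| = 4.22×10⁻³ / (1.18×10⁻⁴ × 1.09) = 32.8 m/s

33 m/s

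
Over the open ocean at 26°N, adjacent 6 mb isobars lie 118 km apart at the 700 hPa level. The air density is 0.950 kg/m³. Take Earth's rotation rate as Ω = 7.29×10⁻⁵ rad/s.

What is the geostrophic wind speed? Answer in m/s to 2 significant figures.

Coriolis parameter at 26°N:
f = 2Ω sin φ = 2 × 7.29×10⁻⁵ × sin 26° = 6.39×10⁻⁵ s⁻¹
Pressure gradient: |∂P/∂n| = 600 Pa / 118000 m = 5.08×10⁻³ Pa/m
Geostrophic balance (pressure-gradient force = Coriolis force):
V_g = (1/(fρ)) |∂P/∂n| = 5.08×10⁻³ / (6.39×10⁻⁵ × 0.950) = 83.7 m/s

84 m/s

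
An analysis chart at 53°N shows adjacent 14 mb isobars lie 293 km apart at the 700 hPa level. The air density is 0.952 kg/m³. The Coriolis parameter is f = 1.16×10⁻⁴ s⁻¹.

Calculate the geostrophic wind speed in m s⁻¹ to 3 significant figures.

Pressure gradient: |∂P/∂n| = 1400 Pa / 293000 m = 4.78×10⁻³ Pa/m
Geostrophic balance (pressure-gradient force = Coriolis force):
V_g = (1/(fρ)) |∂P/∂n| = 4.78×10⁻³ / (1.16×10⁻⁴ × 0.952) = 43.3 m/s

43.3 m s⁻¹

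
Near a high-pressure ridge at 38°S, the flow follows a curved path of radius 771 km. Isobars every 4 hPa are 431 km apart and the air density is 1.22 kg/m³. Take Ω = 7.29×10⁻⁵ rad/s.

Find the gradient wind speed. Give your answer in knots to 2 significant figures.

Coriolis parameter at 38°S:
f = 2Ω sin φ = 2 × 7.29×10⁻⁵ × sin 38° = 8.98×10⁻⁵ s⁻¹
Pressure gradient: |∂P/∂n| = 400 Pa / 431000 m = 9.28×10⁻⁴ Pa/m
Geostrophic speed: V_g = |∂P/∂n|/(fρ) = 9.28×10⁻⁴/(8.98×10⁻⁵ × 1.22) = 8.47 m/s
Around a high, pressure-gradient force acts outward with centrifugal, so Coriolis balances both:
fV = (1/ρ)|∂P/∂n| + V²/R  →  V² − fR·V + fR·V_g = 0
With fR = 8.98×10⁻⁵ × 771×10³ m = 69.2 m/s:
V = [fR − √((fR)² − 4 fR V_g)]/2 = [69.2 − √(69.2² − 4×69.2×8.47)]/2 = 9.89 m/s
Supergeostrophic (V > V_g = 8.47 m/s), as expected around a high.
Converting: 9.89 m/s × 1.944 = 19 knots

19 knots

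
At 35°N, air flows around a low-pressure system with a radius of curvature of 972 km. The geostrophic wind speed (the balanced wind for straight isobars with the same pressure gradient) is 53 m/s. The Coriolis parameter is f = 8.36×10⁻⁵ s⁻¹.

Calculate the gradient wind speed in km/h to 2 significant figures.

130 km/h

Around a low, centrifugal force acts outward with Coriolis, so pressure-gradient force balances both:
(1/ρ)|∂P/∂n| = fV + V²/R  →  V² + fR·V − fR·V_g = 0
With fR = 8.36×10⁻⁵ × 972×10³ m = 81.3 m/s:
V = [−fR + √((fR)² + 4 fR V_g)]/2 = [−81.3 + √(81.3² + 4×81.3×53)]/2 = 36.6 m/s
Subgeostrophic (V < V_g = 53 m/s), as expected around a low.
Converting: 36.6 m/s × 3.6 = 130 km/h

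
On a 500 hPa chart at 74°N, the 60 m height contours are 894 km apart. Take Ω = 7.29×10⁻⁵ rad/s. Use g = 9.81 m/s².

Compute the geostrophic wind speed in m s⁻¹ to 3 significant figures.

Coriolis parameter at 74°N:
f = 2Ω sin φ = 2 × 7.29×10⁻⁵ × sin 74° = 1.40×10⁻⁴ s⁻¹
Height gradient: |∂Z/∂n| = 60 m / 894000 m = 6.71×10⁻⁵
On a pressure surface, geostrophic balance gives V_g = (g/f)|∂Z/∂n|:
V_g = 9.81 × 6.71×10⁻⁵ / 1.40×10⁻⁴ = 4.70 m/s

4.70 m s⁻¹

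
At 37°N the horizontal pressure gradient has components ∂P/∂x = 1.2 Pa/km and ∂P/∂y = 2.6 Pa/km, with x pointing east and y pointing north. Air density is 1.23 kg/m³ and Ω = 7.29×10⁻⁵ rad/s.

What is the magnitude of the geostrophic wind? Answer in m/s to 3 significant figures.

Coriolis parameter at 37°N:
f = 2Ω sin φ = 2 × 7.29×10⁻⁵ × sin 37° = 8.77×10⁻⁵ s⁻¹
Component geostrophic relations (x east, y north):
u_g = −(1/(fρ)) ∂P/∂y,  v_g = (1/(fρ)) ∂P/∂x
u_g = −(2.6×10⁻³)/(8.77×10⁻⁵ × 1.23) = −24.1 m/s;  v_g = (1.2×10⁻³)/(8.77×10⁻⁵ × 1.23) = 11.1 m/s
|V_g| = √(u_g² + v_g²) = 26.5 m/s

26.5 m/s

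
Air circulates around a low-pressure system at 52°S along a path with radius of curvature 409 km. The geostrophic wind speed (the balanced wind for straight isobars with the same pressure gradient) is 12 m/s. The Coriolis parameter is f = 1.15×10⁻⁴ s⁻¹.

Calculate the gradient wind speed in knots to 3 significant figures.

19.3 knots

Around a low, centrifugal force acts outward with Coriolis, so pressure-gradient force balances both:
(1/ρ)|∂P/∂n| = fV + V²/R  →  V² + fR·V − fR·V_g = 0
With fR = 1.15×10⁻⁴ × 409×10³ m = 47.0 m/s:
V = [−fR + √((fR)² + 4 fR V_g)]/2 = [−47.0 + √(47.0² + 4×47.0×12)]/2 = 9.91 m/s
Subgeostrophic (V < V_g = 12 m/s), as expected around a low.
Converting: 9.91 m/s × 1.944 = 19.3 knots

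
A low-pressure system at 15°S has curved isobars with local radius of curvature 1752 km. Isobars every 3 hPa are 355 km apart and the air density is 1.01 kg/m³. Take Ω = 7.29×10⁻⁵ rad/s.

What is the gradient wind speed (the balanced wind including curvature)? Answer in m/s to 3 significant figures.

Coriolis parameter at 15°S:
f = 2Ω sin φ = 2 × 7.29×10⁻⁵ × sin 15° = 3.77×10⁻⁵ s⁻¹
Pressure gradient: |∂P/∂n| = 300 Pa / 355000 m = 8.45×10⁻⁴ Pa/m
Geostrophic speed: V_g = |∂P/∂n|/(fρ) = 8.45×10⁻⁴/(3.77×10⁻⁵ × 1.01) = 22.2 m/s
Around a low, centrifugal force acts outward with Coriolis, so pressure-gradient force balances both:
(1/ρ)|∂P/∂n| = fV + V²/R  →  V² + fR·V − fR·V_g = 0
With fR = 3.77×10⁻⁵ × 1752×10³ m = 66.1 m/s:
V = [−fR + √((fR)² + 4 fR V_g)]/2 = [−66.1 + √(66.1² + 4×66.1×22.2)]/2 = 17.5 m/s
Subgeostrophic (V < V_g = 22.2 m/s), as expected around a low.

17.5 m/s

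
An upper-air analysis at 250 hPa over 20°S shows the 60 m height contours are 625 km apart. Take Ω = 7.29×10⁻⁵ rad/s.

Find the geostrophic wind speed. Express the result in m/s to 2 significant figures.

19 m/s

Coriolis parameter at 20°S:
f = 2Ω sin φ = 2 × 7.29×10⁻⁵ × sin 20° = 4.99×10⁻⁵ s⁻¹
Height gradient: |∂Z/∂n| = 60 m / 625000 m = 9.60×10⁻⁵
On a pressure surface, geostrophic balance gives V_g = (g/f)|∂Z/∂n|:
V_g = 9.81 × 9.60×10⁻⁵ / 4.99×10⁻⁵ = 18.9 m/s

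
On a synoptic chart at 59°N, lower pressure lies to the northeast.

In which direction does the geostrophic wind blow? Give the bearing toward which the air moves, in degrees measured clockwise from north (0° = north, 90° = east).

135°

The pressure-gradient force points toward the northeast (bearing 045°).
Geostrophic balance: in the Northern Hemisphere the Coriolis force deflects motion to the right, so the geostrophic wind blows 90° to the right of the pressure-gradient force (low pressure on the left).
Rotating 045° by 90° clockwise gives 135° — the wind blows toward the southeast.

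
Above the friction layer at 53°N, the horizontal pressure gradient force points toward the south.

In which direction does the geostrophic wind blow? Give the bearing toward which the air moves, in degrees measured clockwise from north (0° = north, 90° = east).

The pressure-gradient force points toward the south (bearing 180°).
Geostrophic balance: in the Northern Hemisphere the Coriolis force deflects motion to the right, so the geostrophic wind blows 90° to the right of the pressure-gradient force (low pressure on the left).
Rotating 180° by 90° clockwise gives 270° — the wind blows toward the west.

270°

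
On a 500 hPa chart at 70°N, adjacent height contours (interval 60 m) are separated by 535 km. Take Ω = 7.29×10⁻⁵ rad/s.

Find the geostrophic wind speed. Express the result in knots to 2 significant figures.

16 knots

Coriolis parameter at 70°N:
f = 2Ω sin φ = 2 × 7.29×10⁻⁵ × sin 70° = 1.37×10⁻⁴ s⁻¹
Height gradient: |∂Z/∂n| = 60 m / 535000 m = 1.12×10⁻⁴
On a pressure surface, geostrophic balance gives V_g = (g/f)|∂Z/∂n|:
V_g = 9.81 × 1.12×10⁻⁴ / 1.37×10⁻⁴ = 8.03 m/s
Converting: 8.03 m/s × 1.944 = 16 knots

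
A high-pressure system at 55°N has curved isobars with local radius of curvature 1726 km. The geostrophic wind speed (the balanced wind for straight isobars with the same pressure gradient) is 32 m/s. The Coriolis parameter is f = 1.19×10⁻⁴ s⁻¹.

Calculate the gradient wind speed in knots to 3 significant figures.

77.1 knots

Around a high, pressure-gradient force acts outward with centrifugal, so Coriolis balances both:
fV = (1/ρ)|∂P/∂n| + V²/R  →  V² − fR·V + fR·V_g = 0
With fR = 1.19×10⁻⁴ × 1726×10³ m = 205 m/s:
V = [fR − √((fR)² − 4 fR V_g)]/2 = [205 − √(205² − 4×205×32)]/2 = 39.7 m/s
Supergeostrophic (V > V_g = 32 m/s), as expected around a high.
Converting: 39.7 m/s × 1.944 = 77.1 knots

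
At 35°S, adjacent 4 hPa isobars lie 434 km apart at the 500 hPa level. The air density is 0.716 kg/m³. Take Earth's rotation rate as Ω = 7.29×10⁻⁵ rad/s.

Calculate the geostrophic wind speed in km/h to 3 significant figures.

55.4 km/h

Coriolis parameter at 35°S:
f = 2Ω sin φ = 2 × 7.29×10⁻⁵ × sin 35° = 8.36×10⁻⁵ s⁻¹
Pressure gradient: |∂P/∂n| = 400 Pa / 434000 m = 9.22×10⁻⁴ Pa/m
Geostrophic balance (pressure-gradient force = Coriolis force):
V_g = (1/(fρ)) |∂P/∂n| = 9.22×10⁻⁴ / (8.36×10⁻⁵ × 0.716) = 15.4 m/s
Converting: 15.4 m/s × 3.6 = 55.4 km/h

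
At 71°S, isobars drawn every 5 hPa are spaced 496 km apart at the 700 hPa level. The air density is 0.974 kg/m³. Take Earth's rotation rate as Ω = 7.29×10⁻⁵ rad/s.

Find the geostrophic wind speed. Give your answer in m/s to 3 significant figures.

Coriolis parameter at 71°S:
f = 2Ω sin φ = 2 × 7.29×10⁻⁵ × sin 71° = 1.38×10⁻⁴ s⁻¹
Pressure gradient: |∂P/∂n| = 500 Pa / 496000 m = 1.01×10⁻³ Pa/m
Geostrophic balance (pressure-gradient force = Coriolis force):
V_g = (1/(fρ)) |∂P/∂n| = 1.01×10⁻³ / (1.38×10⁻⁴ × 0.974) = 7.51 m/s

7.51 m/s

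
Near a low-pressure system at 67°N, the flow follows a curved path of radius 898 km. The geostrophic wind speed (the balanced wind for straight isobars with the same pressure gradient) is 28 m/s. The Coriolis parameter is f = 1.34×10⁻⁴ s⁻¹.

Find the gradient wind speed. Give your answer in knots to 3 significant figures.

Around a low, centrifugal force acts outward with Coriolis, so pressure-gradient force balances both:
(1/ρ)|∂P/∂n| = fV + V²/R  →  V² + fR·V − fR·V_g = 0
With fR = 1.34×10⁻⁴ × 898×10³ m = 120 m/s:
V = [−fR + √((fR)² + 4 fR V_g)]/2 = [−120 + √(120² + 4×120×28)]/2 = 23.4 m/s
Subgeostrophic (V < V_g = 28 m/s), as expected around a low.
Converting: 23.4 m/s × 1.944 = 45.6 knots

45.6 knots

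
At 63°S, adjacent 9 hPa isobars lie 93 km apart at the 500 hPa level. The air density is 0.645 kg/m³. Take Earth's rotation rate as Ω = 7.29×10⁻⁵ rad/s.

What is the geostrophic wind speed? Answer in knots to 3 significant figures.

225 knots

Coriolis parameter at 63°S:
f = 2Ω sin φ = 2 × 7.29×10⁻⁵ × sin 63° = 1.30×10⁻⁴ s⁻¹
Pressure gradient: |∂P/∂n| = 900 Pa / 93000 m = 9.68×10⁻³ Pa/m
Geostrophic balance (pressure-gradient force = Coriolis force):
V_g = (1/(fρ)) |∂P/∂n| = 9.68×10⁻³ / (1.30×10⁻⁴ × 0.645) = 115 m/s
Converting: 115 m/s × 1.944 = 225 knots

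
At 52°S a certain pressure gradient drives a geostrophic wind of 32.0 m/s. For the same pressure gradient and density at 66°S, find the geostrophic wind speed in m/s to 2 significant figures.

28 m/s

With the same pressure gradient and density, V_g ∝ 1/f ∝ 1/sin φ.
V₂ = V₁ · sin φ₁ / sin φ₂ = 32.0 × sin 52° / sin 66°
V₂ = 32.0 × 0.7880/0.9135 = 28 m/s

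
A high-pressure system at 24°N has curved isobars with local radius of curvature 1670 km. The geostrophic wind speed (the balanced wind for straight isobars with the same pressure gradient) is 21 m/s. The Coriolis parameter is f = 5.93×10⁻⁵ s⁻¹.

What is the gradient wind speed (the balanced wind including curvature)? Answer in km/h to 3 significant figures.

Around a high, pressure-gradient force acts outward with centrifugal, so Coriolis balances both:
fV = (1/ρ)|∂P/∂n| + V²/R  →  V² − fR·V + fR·V_g = 0
With fR = 5.93×10⁻⁵ × 1670×10³ m = 99.0 m/s:
V = [fR − √((fR)² − 4 fR V_g)]/2 = [99.0 − √(99.0² − 4×99.0×21)]/2 = 30.2 m/s
Supergeostrophic (V > V_g = 21 m/s), as expected around a high.
Converting: 30.2 m/s × 3.6 = 109 km/h

109 km/h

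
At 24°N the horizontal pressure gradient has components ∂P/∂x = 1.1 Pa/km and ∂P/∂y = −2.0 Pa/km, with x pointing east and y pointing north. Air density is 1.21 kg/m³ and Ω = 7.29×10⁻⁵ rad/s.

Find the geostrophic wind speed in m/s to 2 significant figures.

Coriolis parameter at 24°N:
f = 2Ω sin φ = 2 × 7.29×10⁻⁵ × sin 24° = 5.93×10⁻⁵ s⁻¹
Component geostrophic relations (x east, y north):
u_g = −(1/(fρ)) ∂P/∂y,  v_g = (1/(fρ)) ∂P/∂x
u_g = −(−2.0×10⁻³)/(5.93×10⁻⁵ × 1.21) = 27.9 m/s;  v_g = (1.1×10⁻³)/(5.93×10⁻⁵ × 1.21) = 15.3 m/s
|V_g| = √(u_g² + v_g²) = 31.8 m/s

32 m/s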